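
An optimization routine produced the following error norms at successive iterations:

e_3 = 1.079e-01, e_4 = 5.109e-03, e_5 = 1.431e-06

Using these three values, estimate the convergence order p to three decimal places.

2.682

p ≈ ln(e_5/e_4) / ln(e_4/e_3)
  = ln(1.431e-06/5.109e-03) / ln(5.109e-03/1.079e-01)
  = ln(0.000280094) / ln(0.0473494)
  = -8.180385 / -3.050201 ≈ 2.681917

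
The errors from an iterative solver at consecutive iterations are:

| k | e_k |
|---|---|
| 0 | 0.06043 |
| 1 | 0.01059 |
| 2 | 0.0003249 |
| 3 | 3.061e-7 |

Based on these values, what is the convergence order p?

Consecutive ratios: e_3/e_2 = 3.061e-7/0.0003249 = 0.000942136, e_2/e_1 = 0.0003249/0.01059 = 0.0306799.
p ≈ ln(0.000942136)/ln(0.0306799) = -6.9674/-3.4841 ≈ 2.00.
So the convergence is quadratic (order 2).

2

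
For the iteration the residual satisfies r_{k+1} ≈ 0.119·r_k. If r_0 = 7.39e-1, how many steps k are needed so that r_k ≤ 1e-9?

After k steps, r_k ≈ 7.39e-1·0.119^k.
Need 0.119^k ≤ 1e-9/7.39e-1 = 1.35318e-09.
k ≥ ln(1.35318e-09)/ln(0.119) = -20.4208/-2.12863 = 9.593.
Smallest integer k = 10.

10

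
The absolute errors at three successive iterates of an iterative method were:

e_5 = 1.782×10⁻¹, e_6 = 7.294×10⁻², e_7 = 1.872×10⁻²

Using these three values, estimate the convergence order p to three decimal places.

1.523

p ≈ ln(e_7/e_6) / ln(e_6/e_5)
  = ln(1.872×10⁻²/7.294×10⁻²) / ln(7.294×10⁻²/1.782×10⁻¹)
  = ln(0.256649) / ln(0.409315)
  = -1.360046 / -0.893270 ≈ 1.522547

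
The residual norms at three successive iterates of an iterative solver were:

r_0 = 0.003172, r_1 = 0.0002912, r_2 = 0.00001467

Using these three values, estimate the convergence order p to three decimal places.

1.251

p ≈ ln(r_2/r_1) / ln(r_1/r_0)
  = ln(0.00001467/0.0002912) / ln(0.0002912/0.003172)
  = ln(0.0503777) / ln(0.0918033)
  = -2.988207 / -2.388107 ≈ 1.251287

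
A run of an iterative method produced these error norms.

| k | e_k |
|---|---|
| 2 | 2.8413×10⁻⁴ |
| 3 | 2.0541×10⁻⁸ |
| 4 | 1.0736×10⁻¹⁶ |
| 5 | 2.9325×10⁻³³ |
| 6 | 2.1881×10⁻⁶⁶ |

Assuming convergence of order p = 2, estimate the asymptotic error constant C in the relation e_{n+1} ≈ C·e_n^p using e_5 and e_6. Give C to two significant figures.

0.25

C ≈ e_6 / e_5^2
  = 2.1881×10⁻⁶⁶ / (2.9325×10⁻³³)^2
  = 2.1881×10⁻⁶⁶ / 8.59956e-66 ≈ 0.25444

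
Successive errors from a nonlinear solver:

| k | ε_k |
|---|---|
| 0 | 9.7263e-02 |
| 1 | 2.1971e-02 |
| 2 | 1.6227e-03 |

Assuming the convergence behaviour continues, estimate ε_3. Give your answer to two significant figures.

1.7e-5

First estimate the order: p ≈ ln(ε_2/ε_1) / ln(ε_1/ε_0) = ln(1.6227e-03/2.1971e-02)/ln(2.1971e-02/9.7263e-02) = ln(0.0738564)/ln(0.225893) ≈ 1.7515.
Then ε_3 ≈ ε_2·(ε_2/ε_1)^p = 1.6227e-03·(0.0738564)^1.7515 = 1.6227e-03·0.0104227 ≈ 1.691e-05.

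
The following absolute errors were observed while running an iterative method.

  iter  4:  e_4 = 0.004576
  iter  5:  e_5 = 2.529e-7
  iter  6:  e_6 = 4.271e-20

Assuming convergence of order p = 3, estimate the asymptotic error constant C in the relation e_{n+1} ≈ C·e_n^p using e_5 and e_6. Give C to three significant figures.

C ≈ e_6 / e_5^3
  = 4.271e-20 / (2.529e-7)^3
  = 4.271e-20 / 1.61751e-20 ≈ 2.6405

2.64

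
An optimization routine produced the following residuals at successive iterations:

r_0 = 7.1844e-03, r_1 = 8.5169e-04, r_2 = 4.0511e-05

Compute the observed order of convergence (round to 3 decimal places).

1.428

p ≈ ln(r_2/r_1) / ln(r_1/r_0)
  = ln(4.0511e-05/8.5169e-04) / ln(8.5169e-04/7.1844e-03)
  = ln(0.0475654) / ln(0.118547)
  = -3.045650 / -2.132446 ≈ 1.428242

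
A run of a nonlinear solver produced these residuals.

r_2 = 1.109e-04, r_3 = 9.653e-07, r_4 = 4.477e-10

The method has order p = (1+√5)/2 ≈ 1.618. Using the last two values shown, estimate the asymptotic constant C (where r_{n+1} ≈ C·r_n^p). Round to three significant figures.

C ≈ r_4 / r_3^1.618
  = 4.477e-10 / (9.653e-07)^1.618
  = 4.477e-10 / 1.85005e-10 ≈ 2.4199

2.42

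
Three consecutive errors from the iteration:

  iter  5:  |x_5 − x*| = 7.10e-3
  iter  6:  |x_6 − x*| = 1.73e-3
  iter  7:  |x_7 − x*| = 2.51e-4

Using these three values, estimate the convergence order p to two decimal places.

1.37

p ≈ ln(|x_7 − x*|/|x_6 − x*|) / ln(|x_6 − x*|/|x_5 − x*|)
  = ln(2.51e-4/1.73e-3) / ln(1.73e-3/7.10e-3)
  = ln(0.145087) / ln(0.243662)
  = -1.93042 / -1.41197 ≈ 1.36718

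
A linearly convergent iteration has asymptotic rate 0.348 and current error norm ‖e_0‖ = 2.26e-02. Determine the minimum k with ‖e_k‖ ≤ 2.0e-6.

9

After k steps, ‖e_k‖ ≈ 2.26e-02·0.348^k.
Need 0.348^k ≤ 2.0e-6/2.26e-02 = 8.84956e-05.
k ≥ ln(8.84956e-05)/ln(0.348) = -9.3326/-1.05555 = 8.841.
Smallest integer k = 9.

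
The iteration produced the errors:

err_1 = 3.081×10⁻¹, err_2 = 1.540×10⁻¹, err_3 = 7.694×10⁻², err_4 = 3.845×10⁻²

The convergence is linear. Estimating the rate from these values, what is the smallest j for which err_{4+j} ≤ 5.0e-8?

Rate ρ ≈ err_4/err_3 = 3.845×10⁻²/7.694×10⁻² = 0.4997.
After j more steps, err_{4+j} ≈ 3.845×10⁻²·ρ^j; need ρ^j ≤ 5.0e-8/3.845×10⁻² = 1.30039e-06.
j ≥ ln(1.30039e-06)/ln(0.4997) = -13.5528/-0.69375 = 19.536.
So 20 more iterations are needed.

20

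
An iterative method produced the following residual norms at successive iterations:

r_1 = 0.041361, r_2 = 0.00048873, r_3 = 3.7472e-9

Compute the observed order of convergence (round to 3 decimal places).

p ≈ ln(r_3/r_2) / ln(r_2/r_1)
  = ln(3.7472e-9/0.00048873) / ln(0.00048873/0.041361)
  = ln(7.66722e-06) / ln(0.0118162)
  = -11.778556 / -4.438284 ≈ 2.653854

2.654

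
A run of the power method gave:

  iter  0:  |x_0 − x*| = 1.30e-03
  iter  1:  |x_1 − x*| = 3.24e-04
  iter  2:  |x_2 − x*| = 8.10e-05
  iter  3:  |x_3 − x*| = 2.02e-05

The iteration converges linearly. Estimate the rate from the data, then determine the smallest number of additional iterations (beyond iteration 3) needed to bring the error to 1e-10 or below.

9

Rate ρ ≈ |x_3 − x*|/|x_2 − x*| = 2.02e-05/8.10e-05 = 0.2494.
After j more steps, |x_{3+j} − x*| ≈ 2.02e-05·ρ^j; need ρ^j ≤ 1e-10/2.02e-05 = 4.9505e-06.
j ≥ ln(4.9505e-06)/ln(0.2494) = -12.2160/-1.38870 = 8.797.
So 9 more iterations are needed.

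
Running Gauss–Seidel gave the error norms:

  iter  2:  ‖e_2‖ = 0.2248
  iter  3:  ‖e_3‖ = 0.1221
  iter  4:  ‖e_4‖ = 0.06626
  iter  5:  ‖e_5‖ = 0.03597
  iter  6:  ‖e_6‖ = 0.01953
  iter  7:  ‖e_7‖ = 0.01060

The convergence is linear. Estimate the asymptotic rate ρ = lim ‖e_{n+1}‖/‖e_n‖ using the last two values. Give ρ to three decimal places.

ρ ≈ ‖e_7‖/‖e_6‖ = 0.01060/0.01953 = 0.54275

0.543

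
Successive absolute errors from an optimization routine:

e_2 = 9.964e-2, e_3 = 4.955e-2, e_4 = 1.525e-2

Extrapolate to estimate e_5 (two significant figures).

2.1e-3

First estimate the order: p ≈ ln(e_4/e_3) / ln(e_3/e_2) = ln(1.525e-2/4.955e-2)/ln(4.955e-2/9.964e-2) = ln(0.30777)/ln(0.49729) ≈ 1.6868.
Then e_5 ≈ e_4·(e_4/e_3)^p = 1.525e-2·(0.30777)^1.6868 = 1.525e-2·0.137006 ≈ 0.002089.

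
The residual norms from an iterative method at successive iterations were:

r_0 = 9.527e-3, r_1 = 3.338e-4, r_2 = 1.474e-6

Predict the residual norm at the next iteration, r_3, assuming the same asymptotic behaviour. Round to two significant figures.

2.3e-10

First estimate the order: p ≈ ln(r_2/r_1) / ln(r_1/r_0) = ln(1.474e-6/3.338e-4)/ln(3.338e-4/9.527e-3) = ln(0.00441582)/ln(0.0350373) ≈ 1.6180.
Then r_3 ≈ r_2·(r_2/r_1)^p = 1.474e-6·(0.00441582)^1.6180 = 1.474e-6·0.000154749 ≈ 2.281e-10.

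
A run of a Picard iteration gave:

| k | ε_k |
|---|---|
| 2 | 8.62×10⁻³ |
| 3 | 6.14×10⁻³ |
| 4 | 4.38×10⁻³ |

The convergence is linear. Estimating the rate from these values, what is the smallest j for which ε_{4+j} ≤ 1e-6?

25

Rate ρ ≈ ε_4/ε_3 = 4.38×10⁻³/6.14×10⁻³ = 0.7134.
After j more steps, ε_{4+j} ≈ 4.38×10⁻³·ρ^j; need ρ^j ≤ 1e-6/4.38×10⁻³ = 0.000228311.
j ≥ ln(0.000228311)/ln(0.7134) = -8.3848/-0.33771 = 24.828.
So 25 more iterations are needed.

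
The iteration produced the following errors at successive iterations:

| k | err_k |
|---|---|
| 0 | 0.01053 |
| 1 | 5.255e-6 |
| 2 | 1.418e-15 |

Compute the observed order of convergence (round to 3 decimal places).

2.898

p ≈ ln(err_2/err_1) / ln(err_1/err_0)
  = ln(1.418e-15/5.255e-6) / ln(5.255e-6/0.01053)
  = ln(2.69838e-10) / ln(0.00049905)
  = -22.033199 / -7.602804 ≈ 2.898036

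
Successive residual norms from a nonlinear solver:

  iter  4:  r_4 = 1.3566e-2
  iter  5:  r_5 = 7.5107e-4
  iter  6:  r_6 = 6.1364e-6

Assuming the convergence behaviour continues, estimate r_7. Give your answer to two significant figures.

2.1e-9

First estimate the order: p ≈ ln(r_6/r_5) / ln(r_5/r_4) = ln(6.1364e-6/7.5107e-4)/ln(7.5107e-4/1.3566e-2) = ln(0.00817021)/ln(0.0553641) ≈ 1.6612.
Then r_7 ≈ r_6·(r_6/r_5)^p = 6.1364e-6·(0.00817021)^1.6612 = 6.1364e-6·0.000340253 ≈ 2.088e-09.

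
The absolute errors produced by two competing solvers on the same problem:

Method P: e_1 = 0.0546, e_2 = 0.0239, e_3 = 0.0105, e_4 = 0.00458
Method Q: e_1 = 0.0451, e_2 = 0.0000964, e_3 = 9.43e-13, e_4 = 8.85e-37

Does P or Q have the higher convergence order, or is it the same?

Method P: p ≈ ln(0.00458/0.0105)/ln(0.0105/0.0239) ≈ 1.01.
Method Q: p ≈ ln(8.85e-37/9.43e-13)/ln(9.43e-13/0.0000964) ≈ 3.00.
Method Q has the higher order (≈3.0 vs ≈1.0).

Q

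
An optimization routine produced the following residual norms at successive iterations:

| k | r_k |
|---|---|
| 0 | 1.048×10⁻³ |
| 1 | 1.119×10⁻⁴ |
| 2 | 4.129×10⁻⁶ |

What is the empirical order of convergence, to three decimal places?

1.475

p ≈ ln(r_2/r_1) / ln(r_1/r_0)
  = ln(4.129×10⁻⁶/1.119×10⁻⁴) / ln(1.119×10⁻⁴/1.048×10⁻³)
  = ln(0.036899) / ln(0.106775)
  = -3.299571 / -2.237031 ≈ 1.474978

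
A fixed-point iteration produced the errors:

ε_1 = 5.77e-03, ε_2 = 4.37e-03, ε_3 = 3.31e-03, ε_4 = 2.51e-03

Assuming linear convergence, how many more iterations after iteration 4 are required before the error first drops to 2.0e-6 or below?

Rate ρ ≈ ε_4/ε_3 = 2.51e-03/3.31e-03 = 0.7583.
After j more steps, ε_{4+j} ≈ 2.51e-03·ρ^j; need ρ^j ≤ 2.0e-6/2.51e-03 = 0.000796813.
j ≥ ln(0.000796813)/ln(0.7583) = -7.1349/-0.27668 = 25.788.
So 26 more iterations are needed.

26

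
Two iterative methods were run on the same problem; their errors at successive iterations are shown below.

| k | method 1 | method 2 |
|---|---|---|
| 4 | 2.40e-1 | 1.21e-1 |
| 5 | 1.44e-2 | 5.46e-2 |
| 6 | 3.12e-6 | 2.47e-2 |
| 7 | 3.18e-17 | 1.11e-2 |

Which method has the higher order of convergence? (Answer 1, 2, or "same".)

1

Method 1: p ≈ ln(3.18e-17/3.12e-6)/ln(3.12e-6/1.44e-2) ≈ 3.00.
Method 2: p ≈ ln(1.11e-2/2.47e-2)/ln(2.47e-2/5.46e-2) ≈ 1.01.
Method 1 has the higher order (≈3.0 vs ≈1.0).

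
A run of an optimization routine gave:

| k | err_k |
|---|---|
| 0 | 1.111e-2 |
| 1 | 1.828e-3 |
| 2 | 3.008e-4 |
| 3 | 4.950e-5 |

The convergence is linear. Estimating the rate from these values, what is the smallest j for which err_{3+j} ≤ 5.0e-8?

4

Rate ρ ≈ err_3/err_2 = 4.950e-5/3.008e-4 = 0.1646.
After j more steps, err_{3+j} ≈ 4.950e-5·ρ^j; need ρ^j ≤ 5.0e-8/4.950e-5 = 0.0010101.
j ≥ ln(0.0010101)/ln(0.1646) = -6.8977/-1.80424 = 3.823.
So 4 more iterations are needed.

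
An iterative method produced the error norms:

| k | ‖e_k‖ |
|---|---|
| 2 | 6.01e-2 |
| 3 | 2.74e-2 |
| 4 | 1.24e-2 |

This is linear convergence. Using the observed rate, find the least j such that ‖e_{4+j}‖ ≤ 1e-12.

30

Rate ρ ≈ ‖e_4‖/‖e_3‖ = 1.24e-2/2.74e-2 = 0.4526.
After j more steps, ‖e_{4+j}‖ ≈ 1.24e-2·ρ^j; need ρ^j ≤ 1e-12/1.24e-2 = 8.06452e-11.
j ≥ ln(8.06452e-11)/ln(0.4526) = -23.2410/-0.79275 = 29.317.
So 30 more iterations are needed.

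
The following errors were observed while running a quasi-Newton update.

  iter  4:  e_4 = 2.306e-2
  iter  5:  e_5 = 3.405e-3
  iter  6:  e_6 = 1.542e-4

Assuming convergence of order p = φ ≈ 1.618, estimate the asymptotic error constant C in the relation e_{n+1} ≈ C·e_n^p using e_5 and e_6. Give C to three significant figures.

C ≈ e_6 / e_5^1.618
  = 1.542e-4 / (3.405e-3)^1.618
  = 1.542e-4 / 0.000101617 ≈ 1.5175

1.52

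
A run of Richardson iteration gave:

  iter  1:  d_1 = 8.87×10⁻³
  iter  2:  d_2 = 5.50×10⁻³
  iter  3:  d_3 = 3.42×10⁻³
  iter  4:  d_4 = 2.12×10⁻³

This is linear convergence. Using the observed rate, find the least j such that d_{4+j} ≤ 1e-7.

Rate ρ ≈ d_4/d_3 = 2.12×10⁻³/3.42×10⁻³ = 0.6199.
After j more steps, d_{4+j} ≈ 2.12×10⁻³·ρ^j; need ρ^j ≤ 1e-7/2.12×10⁻³ = 4.71698e-05.
j ≥ ln(4.71698e-05)/ln(0.6199) = -9.9618/-0.47820 = 20.832.
So 21 more iterations are needed.

21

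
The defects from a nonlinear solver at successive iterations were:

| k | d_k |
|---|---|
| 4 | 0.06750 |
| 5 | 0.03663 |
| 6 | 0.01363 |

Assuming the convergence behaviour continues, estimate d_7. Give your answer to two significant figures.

2.8e-3

First estimate the order: p ≈ ln(d_6/d_5) / ln(d_5/d_4) = ln(0.01363/0.03663)/ln(0.03663/0.06750) = ln(0.372099)/ln(0.542667) ≈ 1.6173.
Then d_7 ≈ d_6·(d_6/d_5)^p = 0.01363·(0.372099)^1.6173 = 0.01363·0.202128 ≈ 0.002755.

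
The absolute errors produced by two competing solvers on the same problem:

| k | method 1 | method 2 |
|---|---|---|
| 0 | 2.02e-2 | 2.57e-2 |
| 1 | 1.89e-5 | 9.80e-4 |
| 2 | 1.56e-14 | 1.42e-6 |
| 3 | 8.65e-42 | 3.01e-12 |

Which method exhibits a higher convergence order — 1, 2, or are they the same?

Method 1: p ≈ ln(8.65e-42/1.56e-14)/ln(1.56e-14/1.89e-5) ≈ 3.00.
Method 2: p ≈ ln(3.01e-12/1.42e-6)/ln(1.42e-6/9.80e-4) ≈ 2.00.
Method 1 has the higher order (≈3.0 vs ≈2.0).

1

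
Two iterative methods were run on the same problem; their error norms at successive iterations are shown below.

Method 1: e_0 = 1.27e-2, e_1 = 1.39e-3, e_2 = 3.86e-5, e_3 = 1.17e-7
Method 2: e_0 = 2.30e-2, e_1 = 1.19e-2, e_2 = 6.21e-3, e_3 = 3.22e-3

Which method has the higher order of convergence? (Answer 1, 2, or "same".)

Method 1: p ≈ ln(1.17e-7/3.86e-5)/ln(3.86e-5/1.39e-3) ≈ 1.62.
Method 2: p ≈ ln(3.22e-3/6.21e-3)/ln(6.21e-3/1.19e-2) ≈ 1.01.
Method 1 has the higher order (≈1.6 vs ≈1.0).

1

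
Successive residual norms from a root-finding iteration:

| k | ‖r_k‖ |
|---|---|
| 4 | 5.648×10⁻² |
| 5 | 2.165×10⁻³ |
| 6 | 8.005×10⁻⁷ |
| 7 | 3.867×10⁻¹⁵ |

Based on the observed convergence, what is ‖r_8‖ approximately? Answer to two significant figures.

2.7e-35

First estimate the order: p ≈ ln(‖r_7‖/‖r_6‖) / ln(‖r_6‖/‖r_5‖) = ln(3.867×10⁻¹⁵/8.005×10⁻⁷)/ln(8.005×10⁻⁷/2.165×10⁻³) = ln(4.83073e-09)/ln(0.000369746) ≈ 2.4230.
Then ‖r_8‖ ≈ ‖r_7‖·(‖r_7‖/‖r_6‖)^p = 3.867×10⁻¹⁵·(4.83073e-09)^2.4230 = 3.867×10⁻¹⁵·7.08538e-21 ≈ 2.74e-35.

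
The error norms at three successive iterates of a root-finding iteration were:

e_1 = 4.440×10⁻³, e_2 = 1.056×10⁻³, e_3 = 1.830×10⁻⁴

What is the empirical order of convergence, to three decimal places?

1.220

p ≈ ln(e_3/e_2) / ln(e_2/e_1)
  = ln(1.830×10⁻⁴/1.056×10⁻³) / ln(1.056×10⁻³/4.440×10⁻³)
  = ln(0.173295) / ln(0.237838)
  = -1.752760 / -1.436166 ≈ 1.220444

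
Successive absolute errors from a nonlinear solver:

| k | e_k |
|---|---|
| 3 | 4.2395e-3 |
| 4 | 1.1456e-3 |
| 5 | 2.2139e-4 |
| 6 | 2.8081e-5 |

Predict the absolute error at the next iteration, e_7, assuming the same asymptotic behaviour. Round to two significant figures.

2.1e-6

First estimate the order: p ≈ ln(e_6/e_5) / ln(e_5/e_4) = ln(2.8081e-5/2.2139e-4)/ln(2.2139e-4/1.1456e-3) = ln(0.12684)/ln(0.193252) ≈ 1.2562.
Then e_7 ≈ e_6·(e_6/e_5)^p = 2.8081e-5·(0.12684)^1.2562 = 2.8081e-5·0.0747327 ≈ 2.099e-06.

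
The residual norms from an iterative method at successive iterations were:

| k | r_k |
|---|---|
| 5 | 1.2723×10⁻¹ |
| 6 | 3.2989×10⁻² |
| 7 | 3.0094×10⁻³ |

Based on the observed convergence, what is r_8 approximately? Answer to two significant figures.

4.3e-5

First estimate the order: p ≈ ln(r_7/r_6) / ln(r_6/r_5) = ln(3.0094×10⁻³/3.2989×10⁻²)/ln(3.2989×10⁻²/1.2723×10⁻¹) = ln(0.0912243)/ln(0.259286) ≈ 1.7739.
Then r_8 ≈ r_7·(r_7/r_6)^p = 3.0094×10⁻³·(0.0912243)^1.7739 = 3.0094×10⁻³·0.0143001 ≈ 4.303e-05.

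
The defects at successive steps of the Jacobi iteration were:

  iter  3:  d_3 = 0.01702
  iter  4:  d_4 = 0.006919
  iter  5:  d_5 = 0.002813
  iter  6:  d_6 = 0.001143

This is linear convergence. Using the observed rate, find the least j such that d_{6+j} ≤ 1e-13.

26

Rate ρ ≈ d_6/d_5 = 0.001143/0.002813 = 0.4063.
After j more steps, d_{6+j} ≈ 0.001143·ρ^j; need ρ^j ≤ 1e-13/0.001143 = 8.74891e-11.
j ≥ ln(8.74891e-11)/ln(0.4063) = -23.1595/-0.90066 = 25.714.
So 26 more iterations are needed.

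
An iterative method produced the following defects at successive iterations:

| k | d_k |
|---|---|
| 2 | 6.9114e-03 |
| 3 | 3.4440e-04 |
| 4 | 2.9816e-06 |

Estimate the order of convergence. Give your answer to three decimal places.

1.584

p ≈ ln(d_4/d_3) / ln(d_3/d_2)
  = ln(2.9816e-06/3.4440e-04) / ln(3.4440e-04/6.9114e-03)
  = ln(0.00865738) / ln(0.0498307)
  = -4.749343 / -2.999124 ≈ 1.583577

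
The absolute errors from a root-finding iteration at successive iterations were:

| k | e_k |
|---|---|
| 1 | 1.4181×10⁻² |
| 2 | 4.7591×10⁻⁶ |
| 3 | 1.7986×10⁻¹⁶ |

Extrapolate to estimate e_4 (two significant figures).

First estimate the order: p ≈ ln(e_3/e_2) / ln(e_2/e_1) = ln(1.7986×10⁻¹⁶/4.7591×10⁻⁶)/ln(4.7591×10⁻⁶/1.4181×10⁻²) = ln(3.77929e-11)/ln(0.000335597) ≈ 3.0000.
Then e_4 ≈ e_3·(e_3/e_2)^p = 1.7986×10⁻¹⁶·(3.77929e-11)^3.0000 = 1.7986×10⁻¹⁶·5.39797e-32 ≈ 9.709e-48.

9.7e-48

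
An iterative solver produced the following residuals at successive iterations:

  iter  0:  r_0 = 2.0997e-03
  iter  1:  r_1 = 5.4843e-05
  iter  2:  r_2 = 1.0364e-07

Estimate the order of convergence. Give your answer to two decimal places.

1.72

p ≈ ln(r_2/r_1) / ln(r_1/r_0)
  = ln(1.0364e-07/5.4843e-05) / ln(5.4843e-05/2.0997e-03)
  = ln(0.00188976) / ln(0.0261194)
  = -6.27131 / -3.64508 ≈ 1.72049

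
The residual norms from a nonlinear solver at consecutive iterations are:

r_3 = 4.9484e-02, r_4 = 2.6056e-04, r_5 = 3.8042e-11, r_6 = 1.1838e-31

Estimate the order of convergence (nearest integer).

3

Consecutive ratios: r_6/r_5 = 1.1838e-31/3.8042e-11 = 3.11182e-21, r_5/r_4 = 3.8042e-11/2.6056e-04 = 1.46001e-07.
p ≈ ln(3.11182e-21)/ln(1.46001e-07) = -47.2191/-15.7397 ≈ 3.00.
So the convergence is cubic (order 3).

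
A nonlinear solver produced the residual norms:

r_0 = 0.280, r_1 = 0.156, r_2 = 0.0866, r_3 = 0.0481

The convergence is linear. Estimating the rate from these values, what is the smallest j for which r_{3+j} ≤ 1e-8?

Rate ρ ≈ r_3/r_2 = 0.0481/0.0866 = 0.5554.
After j more steps, r_{3+j} ≈ 0.0481·ρ^j; need ρ^j ≤ 1e-8/0.0481 = 2.079e-07.
j ≥ ln(2.079e-07)/ln(0.5554) = -15.3862/-0.58807 = 26.164.
So 27 more iterations are needed.

27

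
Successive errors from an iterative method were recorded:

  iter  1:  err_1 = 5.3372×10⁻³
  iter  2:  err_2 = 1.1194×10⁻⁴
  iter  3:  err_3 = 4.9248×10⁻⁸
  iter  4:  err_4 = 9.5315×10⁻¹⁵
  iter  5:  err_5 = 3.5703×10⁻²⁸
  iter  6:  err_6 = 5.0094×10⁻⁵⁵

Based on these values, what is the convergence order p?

2

Consecutive ratios: err_6/err_5 = 5.0094×10⁻⁵⁵/3.5703×10⁻²⁸ = 1.40308e-27, err_5/err_4 = 3.5703×10⁻²⁸/9.5315×10⁻¹⁵ = 3.74579e-14.
p ≈ ln(1.40308e-27)/ln(3.74579e-14) = -61.8311/-30.9156 ≈ 2.00.
So the convergence is quadratic (order 2).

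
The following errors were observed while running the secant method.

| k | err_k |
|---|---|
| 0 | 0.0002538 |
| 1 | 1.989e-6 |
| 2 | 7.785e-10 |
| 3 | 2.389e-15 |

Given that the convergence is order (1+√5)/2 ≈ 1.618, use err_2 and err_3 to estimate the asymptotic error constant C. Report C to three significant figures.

C ≈ err_3 / err_2^1.618
  = 2.389e-15 / (7.785e-10)^1.618
  = 2.389e-15 / 1.82834e-15 ≈ 1.3067

1.31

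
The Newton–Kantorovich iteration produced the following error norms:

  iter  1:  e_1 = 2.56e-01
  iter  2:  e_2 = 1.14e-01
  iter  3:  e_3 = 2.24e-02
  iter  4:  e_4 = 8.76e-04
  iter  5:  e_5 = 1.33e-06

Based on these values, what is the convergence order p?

2

Consecutive ratios: e_5/e_4 = 1.33e-06/8.76e-04 = 0.00151826, e_4/e_3 = 8.76e-04/2.24e-02 = 0.0391071.
p ≈ ln(0.00151826)/ln(0.0391071) = -6.4902/-3.2415 ≈ 2.00.
So the convergence is quadratic (order 2).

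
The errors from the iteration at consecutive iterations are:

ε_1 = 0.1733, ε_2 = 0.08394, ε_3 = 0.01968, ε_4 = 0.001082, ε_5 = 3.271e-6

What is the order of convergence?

2

Consecutive ratios: ε_5/ε_4 = 3.271e-6/0.001082 = 0.00302311, ε_4/ε_3 = 0.001082/0.01968 = 0.0549797.
p ≈ ln(0.00302311)/ln(0.0549797) = -5.8015/-2.9008 ≈ 2.00.
So the convergence is quadratic (order 2).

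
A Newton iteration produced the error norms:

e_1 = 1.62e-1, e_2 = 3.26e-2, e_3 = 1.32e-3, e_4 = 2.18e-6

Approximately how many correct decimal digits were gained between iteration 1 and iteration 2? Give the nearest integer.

1

Digits gained ≈ log₁₀(e_1/e_2) = log₁₀(1.62e-1/3.26e-2) = log₁₀(4.96933) ≈ 0.696.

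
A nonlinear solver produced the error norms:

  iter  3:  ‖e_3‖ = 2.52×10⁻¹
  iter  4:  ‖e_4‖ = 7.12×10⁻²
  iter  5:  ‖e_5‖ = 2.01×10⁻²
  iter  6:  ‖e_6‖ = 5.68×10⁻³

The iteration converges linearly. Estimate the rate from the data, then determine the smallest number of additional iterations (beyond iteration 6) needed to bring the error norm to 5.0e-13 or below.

19

Rate ρ ≈ ‖e_6‖/‖e_5‖ = 5.68×10⁻³/2.01×10⁻² = 0.2826.
After j more steps, ‖e_{6+j}‖ ≈ 5.68×10⁻³·ρ^j; need ρ^j ≤ 5.0e-13/5.68×10⁻³ = 8.80282e-11.
j ≥ ln(8.80282e-11)/ln(0.2826) = -23.1534/-1.26372 = 18.322.
So 19 more iterations are needed.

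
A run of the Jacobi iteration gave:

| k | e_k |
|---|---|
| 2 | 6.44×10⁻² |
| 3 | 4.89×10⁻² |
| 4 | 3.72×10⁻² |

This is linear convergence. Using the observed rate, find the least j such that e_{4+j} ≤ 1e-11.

Rate ρ ≈ e_4/e_3 = 3.72×10⁻²/4.89×10⁻² = 0.7607.
After j more steps, e_{4+j} ≈ 3.72×10⁻²·ρ^j; need ρ^j ≤ 1e-11/3.72×10⁻² = 2.68817e-10.
j ≥ ln(2.68817e-10)/ln(0.7607) = -22.0370/-0.27352 = 80.568.
So 81 more iterations are needed.

81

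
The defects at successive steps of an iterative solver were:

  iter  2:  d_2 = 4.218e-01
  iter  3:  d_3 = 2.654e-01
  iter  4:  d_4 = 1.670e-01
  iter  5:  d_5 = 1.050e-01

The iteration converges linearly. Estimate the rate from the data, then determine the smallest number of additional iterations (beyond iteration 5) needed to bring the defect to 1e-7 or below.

30

Rate ρ ≈ d_5/d_4 = 1.050e-01/1.670e-01 = 0.6287.
After j more steps, d_{5+j} ≈ 1.050e-01·ρ^j; need ρ^j ≤ 1e-7/1.050e-01 = 9.52381e-07.
j ≥ ln(9.52381e-07)/ln(0.6287) = -13.8643/-0.46410 = 29.874.
So 30 more iterations are needed.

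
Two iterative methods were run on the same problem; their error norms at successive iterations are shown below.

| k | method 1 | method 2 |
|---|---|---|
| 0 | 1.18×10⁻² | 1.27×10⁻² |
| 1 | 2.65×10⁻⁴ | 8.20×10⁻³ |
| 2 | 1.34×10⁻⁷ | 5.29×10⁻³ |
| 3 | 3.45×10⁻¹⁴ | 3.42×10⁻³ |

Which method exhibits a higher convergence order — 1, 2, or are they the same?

1

Method 1: p ≈ ln(3.45×10⁻¹⁴/1.34×10⁻⁷)/ln(1.34×10⁻⁷/2.65×10⁻⁴) ≈ 2.00.
Method 2: p ≈ ln(3.42×10⁻³/5.29×10⁻³)/ln(5.29×10⁻³/8.20×10⁻³) ≈ 1.00.
Method 1 has the higher order (≈2.0 vs ≈1.0).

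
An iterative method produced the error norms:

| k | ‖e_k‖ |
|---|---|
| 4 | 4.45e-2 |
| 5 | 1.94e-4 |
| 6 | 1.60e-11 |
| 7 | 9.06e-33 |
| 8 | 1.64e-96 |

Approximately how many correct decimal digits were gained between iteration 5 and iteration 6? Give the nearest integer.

Digits gained ≈ log₁₀(‖e_5‖/‖e_6‖) = log₁₀(1.94e-4/1.60e-11) = log₁₀(1.2125e+07) ≈ 7.084.

7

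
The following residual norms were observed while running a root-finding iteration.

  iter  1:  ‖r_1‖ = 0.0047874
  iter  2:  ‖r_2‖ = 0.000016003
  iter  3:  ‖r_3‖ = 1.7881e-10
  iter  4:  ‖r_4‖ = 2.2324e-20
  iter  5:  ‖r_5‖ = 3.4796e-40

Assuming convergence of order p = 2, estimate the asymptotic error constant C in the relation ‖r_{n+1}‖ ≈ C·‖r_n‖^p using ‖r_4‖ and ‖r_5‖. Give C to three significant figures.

0.698

C ≈ ‖r_5‖ / ‖r_4‖^2
  = 3.4796e-40 / (2.2324e-20)^2
  = 3.4796e-40 / 4.98361e-40 ≈ 0.69821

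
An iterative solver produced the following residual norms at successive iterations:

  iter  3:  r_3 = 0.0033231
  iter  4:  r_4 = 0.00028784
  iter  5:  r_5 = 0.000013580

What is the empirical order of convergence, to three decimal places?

p ≈ ln(r_5/r_4) / ln(r_4/r_3)
  = ln(0.000013580/0.00028784) / ln(0.00028784/0.0033231)
  = ln(0.047179) / ln(0.0866179)
  = -3.053806 / -2.446249 ≈ 1.248363

1.248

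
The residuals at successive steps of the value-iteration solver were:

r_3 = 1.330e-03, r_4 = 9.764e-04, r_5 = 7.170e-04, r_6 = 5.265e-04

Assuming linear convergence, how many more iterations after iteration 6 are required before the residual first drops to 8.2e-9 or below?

Rate ρ ≈ r_6/r_5 = 5.265e-04/7.170e-04 = 0.7343.
After j more steps, r_{6+j} ≈ 5.265e-04·ρ^j; need ρ^j ≤ 8.2e-9/5.265e-04 = 1.55745e-05.
j ≥ ln(1.55745e-05)/ln(0.7343) = -11.0699/-0.30884 = 35.843.
So 36 more iterations are needed.

36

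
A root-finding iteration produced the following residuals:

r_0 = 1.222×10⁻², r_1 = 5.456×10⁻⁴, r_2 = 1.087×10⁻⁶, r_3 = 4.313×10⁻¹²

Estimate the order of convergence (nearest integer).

2

Consecutive ratios: r_3/r_2 = 4.313×10⁻¹²/1.087×10⁻⁶ = 3.9678e-06, r_2/r_1 = 1.087×10⁻⁶/5.456×10⁻⁴ = 0.0019923.
p ≈ ln(3.9678e-06)/ln(0.0019923) = -12.4373/-6.2185 ≈ 2.00.
So the convergence is quadratic (order 2).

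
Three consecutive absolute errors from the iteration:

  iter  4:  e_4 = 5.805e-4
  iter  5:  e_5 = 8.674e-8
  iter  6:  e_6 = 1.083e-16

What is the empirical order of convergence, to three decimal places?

2.327

p ≈ ln(e_6/e_5) / ln(e_5/e_4)
  = ln(1.083e-16/8.674e-8) / ln(8.674e-8/5.805e-4)
  = ln(1.24856e-09) / ln(0.000149423)
  = -20.501275 / -8.808729 ≈ 2.327382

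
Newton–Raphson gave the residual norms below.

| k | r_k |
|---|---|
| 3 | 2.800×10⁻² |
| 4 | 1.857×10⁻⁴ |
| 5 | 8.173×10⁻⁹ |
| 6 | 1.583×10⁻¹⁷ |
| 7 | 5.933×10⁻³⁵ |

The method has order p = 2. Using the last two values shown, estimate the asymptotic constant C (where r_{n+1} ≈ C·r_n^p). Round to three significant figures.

C ≈ r_7 / r_6^2
  = 5.933×10⁻³⁵ / (1.583×10⁻¹⁷)^2
  = 5.933×10⁻³⁵ / 2.50589e-34 ≈ 0.23676

0.237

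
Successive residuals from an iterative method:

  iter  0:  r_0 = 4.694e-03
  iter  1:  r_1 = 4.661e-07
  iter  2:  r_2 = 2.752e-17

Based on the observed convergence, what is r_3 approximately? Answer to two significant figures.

First estimate the order: p ≈ ln(r_2/r_1) / ln(r_1/r_0) = ln(2.752e-17/4.661e-07)/ln(4.661e-07/4.694e-03) = ln(5.90431e-11)/ln(9.9297e-05) ≈ 2.5553.
Then r_3 ≈ r_2·(r_2/r_1)^p = 2.752e-17·(5.90431e-11)^2.5553 = 2.752e-17·7.2823e-27 ≈ 2.004e-43.

2.0e-43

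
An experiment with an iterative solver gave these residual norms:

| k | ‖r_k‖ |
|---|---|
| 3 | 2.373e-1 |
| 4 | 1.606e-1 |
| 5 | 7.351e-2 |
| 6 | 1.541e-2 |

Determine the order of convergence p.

2

Consecutive ratios: ‖r_6‖/‖r_5‖ = 1.541e-2/7.351e-2 = 0.209631, ‖r_5‖/‖r_4‖ = 7.351e-2/1.606e-1 = 0.457721.
p ≈ ln(0.209631)/ln(0.457721) = -1.5624/-0.7815 ≈ 2.00.
So the convergence is quadratic (order 2).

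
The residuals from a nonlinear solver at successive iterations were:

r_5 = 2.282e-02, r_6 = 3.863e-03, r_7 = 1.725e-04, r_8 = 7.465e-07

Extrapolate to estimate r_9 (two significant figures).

5.4e-11

First estimate the order: p ≈ ln(r_8/r_7) / ln(r_7/r_6) = ln(7.465e-07/1.725e-04)/ln(1.725e-04/3.863e-03) = ln(0.00432754)/ln(0.0446544) ≈ 1.7508.
Then r_9 ≈ r_8·(r_8/r_7)^p = 7.465e-07·(0.00432754)^1.7508 = 7.465e-07·7.26994e-05 ≈ 5.427e-11.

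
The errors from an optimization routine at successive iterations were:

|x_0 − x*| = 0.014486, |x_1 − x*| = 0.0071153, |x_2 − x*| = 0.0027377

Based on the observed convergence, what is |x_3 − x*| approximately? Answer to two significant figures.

7.6e-4

First estimate the order: p ≈ ln(|x_2 − x*|/|x_1 − x*|) / ln(|x_1 − x*|/|x_0 − x*|) = ln(0.0027377/0.0071153)/ln(0.0071153/0.014486) = ln(0.384762)/ln(0.491185) ≈ 1.3435.
Then |x_3 − x*| ≈ |x_2 − x*|·(|x_2 − x*|/|x_1 − x*|)^p = 0.0027377·(0.384762)^1.3435 = 0.0027377·0.277144 ≈ 0.0007587.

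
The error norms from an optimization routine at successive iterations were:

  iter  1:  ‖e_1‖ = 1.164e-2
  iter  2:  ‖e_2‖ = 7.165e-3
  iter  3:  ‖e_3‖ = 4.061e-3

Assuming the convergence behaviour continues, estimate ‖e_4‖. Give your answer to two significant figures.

First estimate the order: p ≈ ln(‖e_3‖/‖e_2‖) / ln(‖e_2‖/‖e_1‖) = ln(4.061e-3/7.165e-3)/ln(7.165e-3/1.164e-2) = ln(0.566783)/ln(0.61555) ≈ 1.1701.
Then ‖e_4‖ ≈ ‖e_3‖·(‖e_3‖/‖e_2‖)^p = 4.061e-3·(0.566783)^1.1701 = 4.061e-3·0.514604 ≈ 0.00209.

2.1e-3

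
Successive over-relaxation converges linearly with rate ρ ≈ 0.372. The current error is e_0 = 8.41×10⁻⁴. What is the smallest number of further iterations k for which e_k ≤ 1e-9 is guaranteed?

14

After k steps, e_k ≈ 8.41×10⁻⁴·0.372^k.
Need 0.372^k ≤ 1e-9/8.41×10⁻⁴ = 1.18906e-06.
k ≥ ln(1.18906e-06)/ln(0.372) = -13.6423/-0.98886 = 13.796.
Smallest integer k = 14.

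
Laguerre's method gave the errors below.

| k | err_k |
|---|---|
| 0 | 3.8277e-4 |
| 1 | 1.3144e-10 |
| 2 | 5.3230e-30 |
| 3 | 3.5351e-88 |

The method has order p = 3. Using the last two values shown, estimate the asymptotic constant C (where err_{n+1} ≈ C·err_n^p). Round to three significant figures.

C ≈ err_3 / err_2^3
  = 3.5351e-88 / (5.3230e-30)^3
  = 3.5351e-88 / 1.50824e-88 ≈ 2.3439

2.34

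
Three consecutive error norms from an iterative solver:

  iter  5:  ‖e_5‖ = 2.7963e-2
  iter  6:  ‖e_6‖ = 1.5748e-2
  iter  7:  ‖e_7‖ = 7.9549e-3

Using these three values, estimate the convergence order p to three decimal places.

1.189

p ≈ ln(‖e_7‖/‖e_6‖) / ln(‖e_6‖/‖e_5‖)
  = ln(7.9549e-3/1.5748e-2) / ln(1.5748e-2/2.7963e-2)
  = ln(0.505137) / ln(0.563173)
  = -0.682926 / -0.574168 ≈ 1.189418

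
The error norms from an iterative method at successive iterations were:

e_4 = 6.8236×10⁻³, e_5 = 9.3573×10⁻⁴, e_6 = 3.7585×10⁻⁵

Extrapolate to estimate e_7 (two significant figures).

First estimate the order: p ≈ ln(e_6/e_5) / ln(e_5/e_4) = ln(3.7585×10⁻⁵/9.3573×10⁻⁴)/ln(9.3573×10⁻⁴/6.8236×10⁻³) = ln(0.0401665)/ln(0.137131) ≈ 1.6180.
Then e_7 ≈ e_6·(e_6/e_5)^p = 3.7585×10⁻⁵·(0.0401665)^1.6180 = 3.7585×10⁻⁵·0.00550874 ≈ 2.07e-07.

2.1e-7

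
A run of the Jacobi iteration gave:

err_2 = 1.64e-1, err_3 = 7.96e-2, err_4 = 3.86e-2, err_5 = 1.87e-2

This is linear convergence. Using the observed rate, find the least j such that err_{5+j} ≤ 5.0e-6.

12

Rate ρ ≈ err_5/err_4 = 1.87e-2/3.86e-2 = 0.4845.
After j more steps, err_{5+j} ≈ 1.87e-2·ρ^j; need ρ^j ≤ 5.0e-6/1.87e-2 = 0.00026738.
j ≥ ln(0.00026738)/ln(0.4845) = -8.2268/-0.72464 = 11.353.
So 12 more iterations are needed.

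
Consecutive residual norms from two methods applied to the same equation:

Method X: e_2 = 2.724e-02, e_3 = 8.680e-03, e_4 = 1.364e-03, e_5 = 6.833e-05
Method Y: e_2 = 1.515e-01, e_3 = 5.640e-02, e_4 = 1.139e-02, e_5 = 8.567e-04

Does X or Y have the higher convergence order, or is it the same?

Method X: p ≈ ln(6.833e-05/1.364e-03)/ln(1.364e-03/8.680e-03) ≈ 1.62.
Method Y: p ≈ ln(8.567e-04/1.139e-02)/ln(1.139e-02/5.640e-02) ≈ 1.62.
Both orders ≈ 1.6 — effectively the same.

same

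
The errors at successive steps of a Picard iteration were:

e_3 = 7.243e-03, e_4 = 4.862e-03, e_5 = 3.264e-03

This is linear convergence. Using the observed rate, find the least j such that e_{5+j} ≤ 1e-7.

27

Rate ρ ≈ e_5/e_4 = 3.264e-03/4.862e-03 = 0.6713.
After j more steps, e_{5+j} ≈ 3.264e-03·ρ^j; need ρ^j ≤ 1e-7/3.264e-03 = 3.06373e-05.
j ≥ ln(3.06373e-05)/ln(0.6713) = -10.3933/-0.39854 = 26.078.
So 27 more iterations are needed.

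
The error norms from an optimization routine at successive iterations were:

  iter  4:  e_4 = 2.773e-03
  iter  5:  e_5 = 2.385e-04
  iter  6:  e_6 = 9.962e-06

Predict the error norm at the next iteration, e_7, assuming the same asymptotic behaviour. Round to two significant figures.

First estimate the order: p ≈ ln(e_6/e_5) / ln(e_5/e_4) = ln(9.962e-06/2.385e-04)/ln(2.385e-04/2.773e-03) = ln(0.0417694)/ln(0.0860079) ≈ 1.2944.
Then e_7 ≈ e_6·(e_6/e_5)^p = 9.962e-06·(0.0417694)^1.2944 = 9.962e-06·0.0163998 ≈ 1.634e-07.

1.6e-7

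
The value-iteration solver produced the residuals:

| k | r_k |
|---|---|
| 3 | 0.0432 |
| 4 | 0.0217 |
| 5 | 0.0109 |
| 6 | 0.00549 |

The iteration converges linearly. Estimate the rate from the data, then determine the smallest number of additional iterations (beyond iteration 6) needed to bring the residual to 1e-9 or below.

Rate ρ ≈ r_6/r_5 = 0.00549/0.0109 = 0.5037.
After j more steps, r_{6+j} ≈ 0.00549·ρ^j; need ρ^j ≤ 1e-9/0.00549 = 1.82149e-07.
j ≥ ln(1.82149e-07)/ln(0.5037) = -15.5184/-0.68577 = 22.629.
So 23 more iterations are needed.

23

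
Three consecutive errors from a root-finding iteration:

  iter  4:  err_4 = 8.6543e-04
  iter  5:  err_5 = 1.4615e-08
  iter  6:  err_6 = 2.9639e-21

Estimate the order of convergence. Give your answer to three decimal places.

p ≈ ln(err_6/err_5) / ln(err_5/err_4)
  = ln(2.9639e-21/1.4615e-08) / ln(1.4615e-08/8.6543e-04)
  = ln(2.02798e-13) / ln(1.68876e-05)
  = -29.226566 / -10.988931 ≈ 2.659637

2.660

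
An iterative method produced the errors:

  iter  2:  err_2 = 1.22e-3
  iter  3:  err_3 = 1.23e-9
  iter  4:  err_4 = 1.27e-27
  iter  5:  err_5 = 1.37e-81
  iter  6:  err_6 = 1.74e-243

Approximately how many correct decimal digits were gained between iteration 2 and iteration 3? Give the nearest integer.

6

Digits gained ≈ log₁₀(err_2/err_3) = log₁₀(1.22e-3/1.23e-9) = log₁₀(991870) ≈ 5.996.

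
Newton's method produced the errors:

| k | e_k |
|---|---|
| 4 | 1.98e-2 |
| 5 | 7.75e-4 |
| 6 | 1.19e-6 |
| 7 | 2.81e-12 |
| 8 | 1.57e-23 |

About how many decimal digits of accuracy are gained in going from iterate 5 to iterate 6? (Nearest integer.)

Digits gained ≈ log₁₀(e_5/e_6) = log₁₀(7.75e-4/1.19e-6) = log₁₀(651.261) ≈ 2.814.

3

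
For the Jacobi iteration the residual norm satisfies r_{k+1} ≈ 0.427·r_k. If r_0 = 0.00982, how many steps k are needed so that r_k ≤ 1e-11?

After k steps, r_k ≈ 0.00982·0.427^k.
Need 0.427^k ≤ 1e-11/0.00982 = 1.01833e-09.
k ≥ ln(1.01833e-09)/ln(0.427) = -20.7051/-0.85097 = 24.331.
Smallest integer k = 25.

25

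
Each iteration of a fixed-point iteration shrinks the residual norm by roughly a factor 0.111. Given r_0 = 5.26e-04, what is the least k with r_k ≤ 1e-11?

9

After k steps, r_k ≈ 5.26e-04·0.111^k.
Need 0.111^k ≤ 1e-11/5.26e-04 = 1.90114e-08.
k ≥ ln(1.90114e-08)/ln(0.111) = -17.7782/-2.19823 = 8.088.
Smallest integer k = 9.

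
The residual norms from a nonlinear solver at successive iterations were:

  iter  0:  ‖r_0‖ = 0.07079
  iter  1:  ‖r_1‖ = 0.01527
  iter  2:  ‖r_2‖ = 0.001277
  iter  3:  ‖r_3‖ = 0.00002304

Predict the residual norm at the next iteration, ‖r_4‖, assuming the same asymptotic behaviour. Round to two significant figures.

First estimate the order: p ≈ ln(‖r_3‖/‖r_2‖) / ln(‖r_2‖/‖r_1‖) = ln(0.00002304/0.001277)/ln(0.001277/0.01527) = ln(0.0180423)/ln(0.083628) ≈ 1.6181.
Then ‖r_4‖ ≈ ‖r_3‖·(‖r_3‖/‖r_2‖)^p = 0.00002304·(0.0180423)^1.6181 = 0.00002304·0.00150836 ≈ 3.475e-08.

3.5e-8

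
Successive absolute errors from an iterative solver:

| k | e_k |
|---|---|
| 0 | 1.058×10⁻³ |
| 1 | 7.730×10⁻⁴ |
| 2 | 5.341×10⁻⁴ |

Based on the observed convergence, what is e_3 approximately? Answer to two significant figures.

First estimate the order: p ≈ ln(e_2/e_1) / ln(e_1/e_0) = ln(5.341×10⁻⁴/7.730×10⁻⁴)/ln(7.730×10⁻⁴/1.058×10⁻³) = ln(0.690944)/ln(0.730624) ≈ 1.1779.
Then e_3 ≈ e_2·(e_2/e_1)^p = 5.341×10⁻⁴·(0.690944)^1.1779 = 5.341×10⁻⁴·0.646963 ≈ 0.0003455.

3.5e-4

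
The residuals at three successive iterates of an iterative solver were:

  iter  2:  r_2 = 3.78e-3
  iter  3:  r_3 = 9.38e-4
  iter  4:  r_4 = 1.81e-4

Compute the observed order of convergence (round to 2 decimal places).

p ≈ ln(r_4/r_3) / ln(r_3/r_2)
  = ln(1.81e-4/9.38e-4) / ln(9.38e-4/3.78e-3)
  = ln(0.192964) / ln(0.248148)
  = -1.64525 / -1.39373 ≈ 1.18047

1.18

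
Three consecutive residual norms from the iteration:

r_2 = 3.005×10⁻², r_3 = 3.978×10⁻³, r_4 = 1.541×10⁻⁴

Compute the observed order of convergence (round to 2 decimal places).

p ≈ ln(r_4/r_3) / ln(r_3/r_2)
  = ln(1.541×10⁻⁴/3.978×10⁻³) / ln(3.978×10⁻³/3.005×10⁻²)
  = ln(0.0387381) / ln(0.132379)
  = -3.25093 / -2.02209 ≈ 1.60771

1.61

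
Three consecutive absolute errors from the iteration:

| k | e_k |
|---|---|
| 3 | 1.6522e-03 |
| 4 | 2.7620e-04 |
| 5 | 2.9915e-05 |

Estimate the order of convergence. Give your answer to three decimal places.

1.243

p ≈ ln(e_5/e_4) / ln(e_4/e_3)
  = ln(2.9915e-05/2.7620e-04) / ln(2.7620e-04/1.6522e-03)
  = ln(0.108309) / ln(0.167171)
  = -2.222767 / -1.788738 ≈ 1.242645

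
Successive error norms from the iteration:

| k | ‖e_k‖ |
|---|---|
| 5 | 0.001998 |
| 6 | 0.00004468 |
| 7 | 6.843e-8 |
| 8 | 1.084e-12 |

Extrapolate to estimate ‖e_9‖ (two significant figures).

First estimate the order: p ≈ ln(‖e_8‖/‖e_7‖) / ln(‖e_7‖/‖e_6‖) = ln(1.084e-12/6.843e-8)/ln(6.843e-8/0.00004468) = ln(1.5841e-05)/ln(0.00153156) ≈ 1.7053.
Then ‖e_9‖ ≈ ‖e_8‖·(‖e_8‖/‖e_7‖)^p = 1.084e-12·(1.5841e-05)^1.7053 = 1.084e-12·6.51912e-09 ≈ 7.067e-21.

7.1e-21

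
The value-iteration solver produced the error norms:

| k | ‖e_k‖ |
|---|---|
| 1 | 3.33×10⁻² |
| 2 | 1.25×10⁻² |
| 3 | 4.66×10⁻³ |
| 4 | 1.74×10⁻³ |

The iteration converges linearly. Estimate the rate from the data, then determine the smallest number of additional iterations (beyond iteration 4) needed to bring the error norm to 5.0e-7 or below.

9

Rate ρ ≈ ‖e_4‖/‖e_3‖ = 1.74×10⁻³/4.66×10⁻³ = 0.3734.
After j more steps, ‖e_{4+j}‖ ≈ 1.74×10⁻³·ρ^j; need ρ^j ≤ 5.0e-7/1.74×10⁻³ = 0.000287356.
j ≥ ln(0.000287356)/ln(0.3734) = -8.1548/-0.98511 = 8.278.
So 9 more iterations are needed.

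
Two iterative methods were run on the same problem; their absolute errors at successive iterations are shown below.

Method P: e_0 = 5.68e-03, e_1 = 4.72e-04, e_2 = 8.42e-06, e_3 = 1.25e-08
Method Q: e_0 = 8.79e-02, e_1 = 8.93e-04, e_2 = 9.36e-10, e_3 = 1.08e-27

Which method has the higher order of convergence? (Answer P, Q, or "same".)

Q

Method P: p ≈ ln(1.25e-08/8.42e-06)/ln(8.42e-06/4.72e-04) ≈ 1.62.
Method Q: p ≈ ln(1.08e-27/9.36e-10)/ln(9.36e-10/8.93e-04) ≈ 3.00.
Method Q has the higher order (≈3.0 vs ≈1.6).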